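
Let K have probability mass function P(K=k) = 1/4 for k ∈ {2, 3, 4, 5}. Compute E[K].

3.5

E[K] = Σ k·P(K=k)
 = 2·1/4 + 3·1/4 + 4·1/4 + 5·1/4
 = 1/2 + 3/4 + 1 + 5/4
 = 7/2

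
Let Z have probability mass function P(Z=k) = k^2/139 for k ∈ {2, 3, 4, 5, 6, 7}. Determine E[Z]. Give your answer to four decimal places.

5.6331

E[Z] = Σ z·P(Z=z)
 = 2·4/139 + 3·9/139 + 4·16/139 + 5·25/139 + 6·36/139 + 7·49/139
 = 8/139 + 27/139 + 64/139 + 125/139 + 216/139 + 343/139
 = 783/139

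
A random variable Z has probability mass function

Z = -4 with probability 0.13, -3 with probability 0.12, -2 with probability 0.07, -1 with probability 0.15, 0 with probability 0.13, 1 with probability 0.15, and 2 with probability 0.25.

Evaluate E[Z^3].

-10.12

E[Z^3] = Σ z^3·P(Z=z)
 = (-64)·0.13 + (-27)·0.12 + (-8)·0.07 + (-1)·0.15 + 0·0.13 + 1·0.15 + 8·0.25
 = (-8.32) + (-3.24) + (-0.56) + (-0.15) + 0 + 0.15 + 2
 = -10.12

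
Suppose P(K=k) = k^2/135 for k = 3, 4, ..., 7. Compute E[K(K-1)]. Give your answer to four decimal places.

28.7704

E[K(K-1)] = Σ k(k-1)·P(K=k)
 = 6·1/15 + 12·16/135 + 20·5/27 + 30·4/15 + 42·49/135
 = 2/5 + 64/45 + 100/27 + 8 + 686/45
 = 3884/135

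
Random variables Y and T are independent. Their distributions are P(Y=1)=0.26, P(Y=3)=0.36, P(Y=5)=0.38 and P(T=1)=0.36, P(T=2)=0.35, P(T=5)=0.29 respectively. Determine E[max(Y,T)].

E[max(Y,T)] = Σ_y Σ_t max(y,t) · P(Y=y)P(T=t)
 = 1·0.0936 + 2·0.091 + 5·0.0754 + 3·0.1296 + 3·0.126 + 5·0.1044 + 5·0.1368 + 5·0.133 + 5·0.1102
 = 0.0936 + 0.182 + 0.377 + 0.3888 + 0.378 + 0.522 + 0.684 + 0.665 + 0.551
 = 3.8414

3.8414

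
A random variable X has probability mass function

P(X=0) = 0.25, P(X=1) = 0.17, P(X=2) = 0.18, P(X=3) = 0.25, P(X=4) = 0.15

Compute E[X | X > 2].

3.375

P(X > 2) = 0.25 + 0.15 = 0.4.
E[X | X > 2] = [3·0.25 + 4·0.15] / 0.4
 = 1.35 / 0.4
 = 27/8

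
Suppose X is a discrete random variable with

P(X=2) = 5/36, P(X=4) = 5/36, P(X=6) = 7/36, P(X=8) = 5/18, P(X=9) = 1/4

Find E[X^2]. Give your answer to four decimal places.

E[X^2] = Σ x^2·P(X=x)
 = 4·5/36 + 16·5/36 + 36·7/36 + 64·5/18 + 81·1/4
 = 5/9 + 20/9 + 7 + 160/9 + 81/4
 = 1721/36

47.8056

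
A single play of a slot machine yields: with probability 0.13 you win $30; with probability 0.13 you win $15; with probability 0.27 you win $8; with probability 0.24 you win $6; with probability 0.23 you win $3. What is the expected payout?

E[payout] = 30·0.13 + 15·0.13 + 8·0.27 + 6·0.24 + 3·0.23
 = 3.9 + 1.95 + 2.16 + 1.44 + 0.69
 = 10.14

10.14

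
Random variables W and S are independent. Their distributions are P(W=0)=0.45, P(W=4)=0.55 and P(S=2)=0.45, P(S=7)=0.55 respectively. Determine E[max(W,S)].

E[max(W,S)] = Σ_w Σ_s max(w,s) · P(W=w)P(S=s)
 = 2·0.2025 + 7·0.2475 + 4·0.2475 + 7·0.3025
 = 0.405 + 1.7325 + 0.99 + 2.1175
 = 5.245

5.245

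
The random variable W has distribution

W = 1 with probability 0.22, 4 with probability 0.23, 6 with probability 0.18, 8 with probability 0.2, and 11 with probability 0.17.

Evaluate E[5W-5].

23.45

E[5W-5] = Σ (5w-5)·P(W=w)
 = 0·0.22 + 15·0.23 + 25·0.18 + 35·0.2 + 50·0.17
 = 0 + 3.45 + 4.5 + 7 + 8.5
 = 23.45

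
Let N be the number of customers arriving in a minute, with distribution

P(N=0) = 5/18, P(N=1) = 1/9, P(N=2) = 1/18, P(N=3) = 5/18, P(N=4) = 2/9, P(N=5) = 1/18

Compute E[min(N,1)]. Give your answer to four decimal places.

E[min(N,1)] = Σ min(n,1)·P(N=n)
 = 0·5/18 + 1·1/9 + 1·1/18 + 1·5/18 + 1·2/9 + 1·1/18
 = 0 + 1/9 + 1/18 + 5/18 + 2/9 + 1/18
 = 13/18

0.7222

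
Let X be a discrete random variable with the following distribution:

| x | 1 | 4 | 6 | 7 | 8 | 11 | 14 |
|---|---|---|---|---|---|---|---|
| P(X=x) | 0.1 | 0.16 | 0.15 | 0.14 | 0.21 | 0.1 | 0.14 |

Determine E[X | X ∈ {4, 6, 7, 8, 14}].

7.7

P(X ∈ {4, 6, 7, 8, 14}) = 0.16 + 0.15 + 0.14 + 0.21 + 0.14 = 0.8.
E[X | X ∈ {4, 6, 7, 8, 14}] = [4·0.16 + 6·0.15 + 7·0.14 + 8·0.21 + 14·0.14] / 0.8
 = 6.16 / 0.8
 = 77/10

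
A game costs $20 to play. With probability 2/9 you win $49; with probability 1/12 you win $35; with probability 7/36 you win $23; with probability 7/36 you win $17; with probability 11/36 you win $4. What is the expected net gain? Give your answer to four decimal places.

E[payout] = 49·2/9 + 35·1/12 + 23·7/36 + 17·7/36 + 4·11/36
 = 98/9 + 35/12 + 161/36 + 119/36 + 11/9
 = 821/36
Net = 821/36 - 20 = 101/36

2.8056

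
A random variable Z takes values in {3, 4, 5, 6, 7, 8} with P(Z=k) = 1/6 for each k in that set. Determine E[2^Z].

84

E[2^Z] = Σ 2^z·P(Z=z)
 = 8·1/6 + 16·1/6 + 32·1/6 + 64·1/6 + 128·1/6 + 256·1/6
 = 4/3 + 8/3 + 16/3 + 32/3 + 64/3 + 128/3
 = 84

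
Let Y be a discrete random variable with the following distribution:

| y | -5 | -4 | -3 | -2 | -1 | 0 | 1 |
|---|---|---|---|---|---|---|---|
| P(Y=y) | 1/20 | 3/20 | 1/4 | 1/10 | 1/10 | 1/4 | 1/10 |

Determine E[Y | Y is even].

P(Y is even) = 3/20 + 1/10 + 1/4 = 1/2.
E[Y | Y is even] = [(-4)·3/20 + (-2)·1/10 + 0·1/4] / (1/2)
 = -4/5 / (1/2)
 = -8/5

-1.6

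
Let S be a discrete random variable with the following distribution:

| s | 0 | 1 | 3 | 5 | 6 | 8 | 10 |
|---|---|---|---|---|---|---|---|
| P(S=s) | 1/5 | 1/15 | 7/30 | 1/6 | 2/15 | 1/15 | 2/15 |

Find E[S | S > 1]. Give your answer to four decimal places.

P(S > 1) = 7/30 + 1/6 + 2/15 + 1/15 + 2/15 = 11/15.
E[S | S > 1] = [3·7/30 + 5·1/6 + 6·2/15 + 8·1/15 + 10·2/15] / (11/15)
 = 21/5 / (11/15)
 = 63/11

5.7273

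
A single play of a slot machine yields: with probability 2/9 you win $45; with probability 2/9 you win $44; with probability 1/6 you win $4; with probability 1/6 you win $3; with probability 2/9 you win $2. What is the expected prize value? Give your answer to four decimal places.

21.3889

E[payout] = 45·2/9 + 44·2/9 + 4·1/6 + 3·1/6 + 2·2/9
 = 10 + 88/9 + 2/3 + 1/2 + 4/9
 = 385/18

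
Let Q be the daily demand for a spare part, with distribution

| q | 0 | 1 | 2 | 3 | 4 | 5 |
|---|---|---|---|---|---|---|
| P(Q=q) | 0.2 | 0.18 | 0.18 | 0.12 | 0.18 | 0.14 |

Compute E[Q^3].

E[Q^3] = Σ q^3·P(Q=q)
 = 0·0.2 + 1·0.18 + 8·0.18 + 27·0.12 + 64·0.18 + 125·0.14
 = 0 + 0.18 + 1.44 + 3.24 + 11.52 + 17.5
 = 33.88

33.88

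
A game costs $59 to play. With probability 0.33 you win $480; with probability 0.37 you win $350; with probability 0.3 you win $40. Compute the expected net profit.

240.9

E[payout] = 480·0.33 + 350·0.37 + 40·0.3
 = 158.4 + 129.5 + 12
 = 299.9
Net = 299.9 - 59 = 240.9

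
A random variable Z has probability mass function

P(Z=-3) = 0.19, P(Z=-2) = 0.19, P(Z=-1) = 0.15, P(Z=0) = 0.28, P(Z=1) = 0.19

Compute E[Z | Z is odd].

-1

P(Z is odd) = 0.19 + 0.15 + 0.19 = 0.53.
E[Z | Z is odd] = [(-3)·0.19 + (-1)·0.15 + 1·0.19] / 0.53
 = -0.53 / 0.53
 = -1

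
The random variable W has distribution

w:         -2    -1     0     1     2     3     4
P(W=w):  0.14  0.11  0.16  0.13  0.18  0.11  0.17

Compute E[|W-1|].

1.71

E[|W-1|] = Σ |w-1|·P(W=w)
 = 3·0.14 + 2·0.11 + 1·0.16 + 0·0.13 + 1·0.18 + 2·0.11 + 3·0.17
 = 0.42 + 0.22 + 0.16 + 0 + 0.18 + 0.22 + 0.51
 = 1.71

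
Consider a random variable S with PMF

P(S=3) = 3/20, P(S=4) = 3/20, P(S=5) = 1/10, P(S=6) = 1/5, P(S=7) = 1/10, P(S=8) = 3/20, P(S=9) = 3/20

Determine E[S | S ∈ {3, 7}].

P(S ∈ {3, 7}) = 3/20 + 1/10 = 1/4.
E[S | S ∈ {3, 7}] = [3·3/20 + 7·1/10] / (1/4)
 = 23/20 / (1/4)
 = 23/5

4.6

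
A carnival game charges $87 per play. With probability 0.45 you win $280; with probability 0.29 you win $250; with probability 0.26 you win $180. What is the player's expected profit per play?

158.3

E[payout] = 280·0.45 + 250·0.29 + 180·0.26
 = 126 + 72.5 + 46.8
 = 245.3
Net = 245.3 - 87 = 158.3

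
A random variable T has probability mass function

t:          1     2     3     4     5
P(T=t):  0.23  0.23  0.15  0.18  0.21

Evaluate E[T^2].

E[T^2] = Σ t^2·P(T=t)
 = 1·0.23 + 4·0.23 + 9·0.15 + 16·0.18 + 25·0.21
 = 0.23 + 0.92 + 1.35 + 2.88 + 5.25
 = 10.63

10.63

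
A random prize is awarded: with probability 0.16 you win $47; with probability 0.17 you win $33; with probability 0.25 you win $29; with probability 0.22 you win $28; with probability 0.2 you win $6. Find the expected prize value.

27.74

E[payout] = 47·0.16 + 33·0.17 + 29·0.25 + 28·0.22 + 6·0.2
 = 7.52 + 5.61 + 7.25 + 6.16 + 1.2
 = 27.74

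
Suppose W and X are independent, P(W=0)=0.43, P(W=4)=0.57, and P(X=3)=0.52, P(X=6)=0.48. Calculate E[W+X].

6.72

E[W+X] = Σ_w Σ_x (w+x) · P(W=w)P(X=x)
 = 3·0.2236 + 6·0.2064 + 7·0.2964 + 10·0.2736
 = 0.6708 + 1.2384 + 2.0748 + 2.736
 = 6.72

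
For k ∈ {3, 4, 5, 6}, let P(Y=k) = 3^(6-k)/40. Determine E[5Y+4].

21.25

E[5Y+4] = Σ (5y+4)·P(Y=y)
 = 19·27/40 + 24·9/40 + 29·3/40 + 34·1/40
 = 513/40 + 27/5 + 87/40 + 17/20
 = 85/4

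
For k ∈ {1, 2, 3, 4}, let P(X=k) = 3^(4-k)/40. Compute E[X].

E[X] = Σ x·P(X=x)
 = 1·27/40 + 2·9/40 + 3·3/40 + 4·1/40
 = 27/40 + 9/20 + 9/40 + 1/10
 = 29/20

1.45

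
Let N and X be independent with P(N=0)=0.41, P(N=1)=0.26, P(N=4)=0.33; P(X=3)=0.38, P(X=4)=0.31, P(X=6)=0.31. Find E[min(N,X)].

1.4546

E[min(N,X)] = Σ_n Σ_x min(n,x) · P(N=n)P(X=x)
 = 0·0.1558 + 0·0.1271 + 0·0.1271 + 1·0.0988 + 1·0.0806 + 1·0.0806 + 3·0.1254 + 4·0.1023 + 4·0.1023
 = 0 + 0 + 0 + 0.0988 + 0.0806 + 0.0806 + 0.3762 + 0.4092 + 0.4092
 = 1.4546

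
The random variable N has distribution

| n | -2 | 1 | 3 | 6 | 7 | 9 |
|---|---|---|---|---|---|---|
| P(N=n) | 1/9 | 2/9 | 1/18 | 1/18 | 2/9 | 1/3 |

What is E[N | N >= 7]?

8.2

P(N >= 7) = 2/9 + 1/3 = 5/9.
E[N | N >= 7] = [7·2/9 + 9·1/3] / (5/9)
 = 41/9 / (5/9)
 = 41/5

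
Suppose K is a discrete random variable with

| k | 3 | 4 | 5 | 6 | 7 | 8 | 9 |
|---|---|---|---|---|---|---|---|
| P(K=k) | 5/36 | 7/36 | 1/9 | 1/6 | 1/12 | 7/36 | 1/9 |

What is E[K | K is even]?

P(K is even) = 7/36 + 1/6 + 7/36 = 5/9.
E[K | K is even] = [4·7/36 + 6·1/6 + 8·7/36] / (5/9)
 = 10/3 / (5/9)
 = 6

6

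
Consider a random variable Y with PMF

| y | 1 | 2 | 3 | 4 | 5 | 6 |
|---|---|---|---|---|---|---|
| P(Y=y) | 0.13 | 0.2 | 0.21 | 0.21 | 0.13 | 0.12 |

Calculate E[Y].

E[Y] = Σ y·P(Y=y)
 = 1·0.13 + 2·0.2 + 3·0.21 + 4·0.21 + 5·0.13 + 6·0.12
 = 0.13 + 0.4 + 0.63 + 0.84 + 0.65 + 0.72
 = 3.37

3.37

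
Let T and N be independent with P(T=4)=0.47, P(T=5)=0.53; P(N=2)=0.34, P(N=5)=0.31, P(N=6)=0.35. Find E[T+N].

E[T+N] = Σ_t Σ_n (t+n) · P(T=t)P(N=n)
 = 6·0.1598 + 9·0.1457 + 10·0.1645 + 7·0.1802 + 10·0.1643 + 11·0.1855
 = 0.9588 + 1.3113 + 1.645 + 1.2614 + 1.643 + 2.0405
 = 8.86

8.86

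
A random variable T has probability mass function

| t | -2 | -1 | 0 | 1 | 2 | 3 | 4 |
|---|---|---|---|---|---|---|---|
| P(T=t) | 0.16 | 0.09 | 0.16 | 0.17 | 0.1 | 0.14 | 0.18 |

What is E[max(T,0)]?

1.51

E[max(T,0)] = Σ max(t,0)·P(T=t)
 = 0·0.16 + 0·0.09 + 0·0.16 + 1·0.17 + 2·0.1 + 3·0.14 + 4·0.18
 = 0 + 0 + 0 + 0.17 + 0.2 + 0.42 + 0.72
 = 1.51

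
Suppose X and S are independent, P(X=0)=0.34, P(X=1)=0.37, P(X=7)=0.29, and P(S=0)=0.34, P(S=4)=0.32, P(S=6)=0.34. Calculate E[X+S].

5.72

E[X+S] = Σ_x Σ_s (x+s) · P(X=x)P(S=s)
 = 0·0.1156 + 4·0.1088 + 6·0.1156 + 1·0.1258 + 5·0.1184 + 7·0.1258 + 7·0.0986 + 11·0.0928 + 13·0.0986
 = 0 + 0.4352 + 0.6936 + 0.1258 + 0.592 + 0.8806 + 0.6902 + 1.0208 + 1.2818
 = 5.72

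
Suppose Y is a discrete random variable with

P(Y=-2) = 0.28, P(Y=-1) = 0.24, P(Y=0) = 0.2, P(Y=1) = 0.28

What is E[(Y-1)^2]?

E[(Y-1)^2] = Σ (y-1)^2·P(Y=y)
 = 9·0.28 + 4·0.24 + 1·0.2 + 0·0.28
 = 2.52 + 0.96 + 0.2 + 0
 = 3.68

3.68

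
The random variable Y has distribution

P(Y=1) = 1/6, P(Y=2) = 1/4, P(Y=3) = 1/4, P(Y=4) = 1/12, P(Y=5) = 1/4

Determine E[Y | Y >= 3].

4

P(Y >= 3) = 1/4 + 1/12 + 1/4 = 7/12.
E[Y | Y >= 3] = [3·1/4 + 4·1/12 + 5·1/4] / (7/12)
 = 7/3 / (7/12)
 = 4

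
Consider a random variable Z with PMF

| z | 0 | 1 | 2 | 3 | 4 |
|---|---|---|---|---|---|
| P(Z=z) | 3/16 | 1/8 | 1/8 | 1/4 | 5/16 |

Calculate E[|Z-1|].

E[|Z-1|] = Σ |z-1|·P(Z=z)
 = 1·3/16 + 0·1/8 + 1·1/8 + 2·1/4 + 3·5/16
 = 3/16 + 0 + 1/8 + 1/2 + 15/16
 = 7/4

1.75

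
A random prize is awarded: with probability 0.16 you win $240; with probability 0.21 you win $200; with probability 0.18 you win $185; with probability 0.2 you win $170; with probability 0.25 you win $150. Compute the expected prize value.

E[payout] = 240·0.16 + 200·0.21 + 185·0.18 + 170·0.2 + 150·0.25
 = 38.4 + 42 + 33.3 + 34 + 37.5
 = 185.2

185.2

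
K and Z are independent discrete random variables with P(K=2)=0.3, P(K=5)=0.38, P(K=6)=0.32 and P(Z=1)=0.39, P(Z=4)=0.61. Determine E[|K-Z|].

E[|K-Z|] = Σ_k Σ_z |k-z| · P(K=k)P(Z=z)
 = 1·0.117 + 2·0.183 + 4·0.1482 + 1·0.2318 + 5·0.1248 + 2·0.1952
 = 0.117 + 0.366 + 0.5928 + 0.2318 + 0.624 + 0.3904
 = 2.322

2.322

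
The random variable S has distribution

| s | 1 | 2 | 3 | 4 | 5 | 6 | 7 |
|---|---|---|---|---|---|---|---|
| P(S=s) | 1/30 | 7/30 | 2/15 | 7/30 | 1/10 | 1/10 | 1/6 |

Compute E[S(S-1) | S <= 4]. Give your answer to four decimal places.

6.4211

P(S <= 4) = 1/30 + 7/30 + 2/15 + 7/30 = 19/30.
E[S(S-1) | S <= 4] = [0·1/30 + 2·7/30 + 6·2/15 + 12·7/30] / (19/30)
 = 61/15 / (19/30)
 = 122/19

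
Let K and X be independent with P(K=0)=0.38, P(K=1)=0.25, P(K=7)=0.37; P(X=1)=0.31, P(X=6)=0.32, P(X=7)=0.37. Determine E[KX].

13.6888

E[KX] = Σ_k Σ_x kx · P(K=k)P(X=x)
 = 0·0.1178 + 0·0.1216 + 0·0.1406 + 1·0.0775 + 6·0.08 + 7·0.0925 + 7·0.1147 + 42·0.1184 + 49·0.1369
 = 0 + 0 + 0 + 0.0775 + 0.48 + 0.6475 + 0.8029 + 4.9728 + 6.7081
 = 13.6888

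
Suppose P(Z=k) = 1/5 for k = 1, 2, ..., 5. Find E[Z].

E[Z] = Σ z·P(Z=z)
 = 1·1/5 + 2·1/5 + 3·1/5 + 4·1/5 + 5·1/5
 = 1/5 + 2/5 + 3/5 + 4/5 + 1
 = 3

3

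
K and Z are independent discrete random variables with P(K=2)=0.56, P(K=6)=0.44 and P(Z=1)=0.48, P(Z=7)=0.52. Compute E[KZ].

E[KZ] = Σ_k Σ_z kz · P(K=k)P(Z=z)
 = 2·0.2688 + 14·0.2912 + 6·0.2112 + 42·0.2288
 = 0.5376 + 4.0768 + 1.2672 + 9.6096
 = 15.4912

15.4912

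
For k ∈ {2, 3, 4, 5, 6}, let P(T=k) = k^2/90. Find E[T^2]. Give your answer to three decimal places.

25.267

E[T^2] = Σ t^2·P(T=t)
 = 4·2/45 + 9·1/10 + 16·8/45 + 25·5/18 + 36·2/5
 = 8/45 + 9/10 + 128/45 + 125/18 + 72/5
 = 379/15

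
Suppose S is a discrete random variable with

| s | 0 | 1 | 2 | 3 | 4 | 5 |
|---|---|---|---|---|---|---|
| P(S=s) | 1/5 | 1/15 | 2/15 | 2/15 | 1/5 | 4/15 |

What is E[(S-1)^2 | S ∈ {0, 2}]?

P(S ∈ {0, 2}) = 1/5 + 2/15 = 1/3.
E[(S-1)^2 | S ∈ {0, 2}] = [1·1/5 + 1·2/15] / (1/3)
 = 1/3 / (1/3)
 = 1

1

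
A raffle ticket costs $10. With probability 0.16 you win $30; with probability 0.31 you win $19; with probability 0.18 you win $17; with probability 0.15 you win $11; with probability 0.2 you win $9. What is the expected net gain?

7.2

E[payout] = 30·0.16 + 19·0.31 + 17·0.18 + 11·0.15 + 9·0.2
 = 4.8 + 5.89 + 3.06 + 1.65 + 1.8
 = 17.2
Net = 17.2 - 10 = 7.2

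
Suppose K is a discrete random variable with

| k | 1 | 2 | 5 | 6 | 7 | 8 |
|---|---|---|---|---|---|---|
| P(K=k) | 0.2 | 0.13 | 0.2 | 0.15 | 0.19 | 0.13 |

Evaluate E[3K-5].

9.19

E[3K-5] = Σ (3k-5)·P(K=k)
 = (-2)·0.2 + 1·0.13 + 10·0.2 + 13·0.15 + 16·0.19 + 19·0.13
 = (-0.4) + 0.13 + 2 + 1.95 + 3.04 + 2.47
 = 9.19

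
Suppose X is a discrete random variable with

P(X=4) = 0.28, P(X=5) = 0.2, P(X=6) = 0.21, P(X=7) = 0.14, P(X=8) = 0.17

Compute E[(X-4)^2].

5.02

E[(X-4)^2] = Σ (x-4)^2·P(X=x)
 = 0·0.28 + 1·0.2 + 4·0.21 + 9·0.14 + 16·0.17
 = 0 + 0.2 + 0.84 + 1.26 + 2.72
 = 5.02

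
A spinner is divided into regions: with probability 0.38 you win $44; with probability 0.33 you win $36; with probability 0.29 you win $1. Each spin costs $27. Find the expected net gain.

1.89

E[payout] = 44·0.38 + 36·0.33 + 1·0.29
 = 16.72 + 11.88 + 0.29
 = 28.89
Net = 28.89 - 27 = 1.89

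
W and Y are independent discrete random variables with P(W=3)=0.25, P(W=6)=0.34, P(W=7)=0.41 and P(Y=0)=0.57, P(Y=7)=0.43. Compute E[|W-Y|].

E[|W-Y|] = Σ_w Σ_y |w-y| · P(W=w)P(Y=y)
 = 3·0.1425 + 4·0.1075 + 6·0.1938 + 1·0.1462 + 7·0.2337 + 0·0.1763
 = 0.4275 + 0.43 + 1.1628 + 0.1462 + 1.6359 + 0
 = 3.8024

3.8024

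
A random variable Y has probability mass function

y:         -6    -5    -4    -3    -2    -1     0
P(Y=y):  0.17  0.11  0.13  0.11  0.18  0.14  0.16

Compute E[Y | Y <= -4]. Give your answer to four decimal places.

P(Y <= -4) = 0.17 + 0.11 + 0.13 = 0.41.
E[Y | Y <= -4] = [(-6)·0.17 + (-5)·0.11 + (-4)·0.13] / 0.41
 = -2.09 / 0.41
 = -209/41

-5.0976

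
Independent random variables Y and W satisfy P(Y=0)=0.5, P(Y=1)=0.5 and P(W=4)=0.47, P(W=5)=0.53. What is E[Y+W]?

5.03

E[Y+W] = Σ_y Σ_w (y+w) · P(Y=y)P(W=w)
 = 4·0.235 + 5·0.265 + 5·0.235 + 6·0.265
 = 0.94 + 1.325 + 1.175 + 1.59
 = 5.03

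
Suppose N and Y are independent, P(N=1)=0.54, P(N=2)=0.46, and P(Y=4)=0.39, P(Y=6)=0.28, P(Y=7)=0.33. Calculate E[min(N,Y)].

E[min(N,Y)] = Σ_n Σ_y min(n,y) · P(N=n)P(Y=y)
 = 1·0.2106 + 1·0.1512 + 1·0.1782 + 2·0.1794 + 2·0.1288 + 2·0.1518
 = 0.2106 + 0.1512 + 0.1782 + 0.3588 + 0.2576 + 0.3036
 = 1.46

1.46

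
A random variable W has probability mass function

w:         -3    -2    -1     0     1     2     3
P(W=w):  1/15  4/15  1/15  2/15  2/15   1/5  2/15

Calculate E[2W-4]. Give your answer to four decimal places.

E[2W-4] = Σ (2w-4)·P(W=w)
 = (-10)·1/15 + (-8)·4/15 + (-6)·1/15 + (-4)·2/15 + (-2)·2/15 + 0·1/5 + 2·2/15
 = (-2/3) + (-32/15) + (-2/5) + (-8/15) + (-4/15) + 0 + 4/15
 = -56/15

-3.7333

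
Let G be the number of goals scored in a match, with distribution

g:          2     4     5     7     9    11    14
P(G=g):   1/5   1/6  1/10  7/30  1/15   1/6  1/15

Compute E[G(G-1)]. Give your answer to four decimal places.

E[G(G-1)] = Σ g(g-1)·P(G=g)
 = 2·1/5 + 12·1/6 + 20·1/10 + 42·7/30 + 72·1/15 + 110·1/6 + 182·1/15
 = 2/5 + 2 + 2 + 49/5 + 24/5 + 55/3 + 182/15
 = 742/15

49.4667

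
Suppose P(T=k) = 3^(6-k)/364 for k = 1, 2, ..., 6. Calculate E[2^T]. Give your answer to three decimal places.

3.654

E[2^T] = Σ 2^t·P(T=t)
 = 2·243/364 + 4·81/364 + 8·27/364 + 16·9/364 + 32·3/364 + 64·1/364
 = 243/182 + 81/91 + 54/91 + 36/91 + 24/91 + 16/91
 = 95/26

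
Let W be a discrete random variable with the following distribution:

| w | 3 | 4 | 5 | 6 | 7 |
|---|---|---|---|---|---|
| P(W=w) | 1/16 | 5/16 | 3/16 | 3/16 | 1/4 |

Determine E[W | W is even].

4.75

P(W is even) = 5/16 + 3/16 = 1/2.
E[W | W is even] = [4·5/16 + 6·3/16] / (1/2)
 = 19/8 / (1/2)
 = 19/4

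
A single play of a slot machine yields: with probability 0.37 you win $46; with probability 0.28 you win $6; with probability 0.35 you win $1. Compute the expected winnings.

E[payout] = 46·0.37 + 6·0.28 + 1·0.35
 = 17.02 + 1.68 + 0.35
 = 19.05

19.05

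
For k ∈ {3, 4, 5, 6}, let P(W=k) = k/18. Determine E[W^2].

24

E[W^2] = Σ w^2·P(W=w)
 = 9·1/6 + 16·2/9 + 25·5/18 + 36·1/3
 = 3/2 + 32/9 + 125/18 + 12
 = 24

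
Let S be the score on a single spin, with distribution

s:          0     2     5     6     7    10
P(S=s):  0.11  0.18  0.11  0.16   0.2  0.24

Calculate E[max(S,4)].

6.47

E[max(S,4)] = Σ max(s,4)·P(S=s)
 = 4·0.11 + 4·0.18 + 5·0.11 + 6·0.16 + 7·0.2 + 10·0.24
 = 0.44 + 0.72 + 0.55 + 0.96 + 1.4 + 2.4
 = 6.47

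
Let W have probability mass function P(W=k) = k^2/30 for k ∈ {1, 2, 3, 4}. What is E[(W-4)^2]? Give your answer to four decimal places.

E[(W-4)^2] = Σ (w-4)^2·P(W=w)
 = 9·1/30 + 4·2/15 + 1·3/10 + 0·8/15
 = 3/10 + 8/15 + 3/10 + 0
 = 17/15

1.1333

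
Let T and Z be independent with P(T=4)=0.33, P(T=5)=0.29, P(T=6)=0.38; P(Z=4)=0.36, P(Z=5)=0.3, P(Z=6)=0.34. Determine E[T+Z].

10.03

E[T+Z] = Σ_t Σ_z (t+z) · P(T=t)P(Z=z)
 = 8·0.1188 + 9·0.099 + 10·0.1122 + 9·0.1044 + 10·0.087 + 11·0.0986 + 10·0.1368 + 11·0.114 + 12·0.1292
 = 0.9504 + 0.891 + 1.122 + 0.9396 + 0.87 + 1.0846 + 1.368 + 1.254 + 1.5504
 = 10.03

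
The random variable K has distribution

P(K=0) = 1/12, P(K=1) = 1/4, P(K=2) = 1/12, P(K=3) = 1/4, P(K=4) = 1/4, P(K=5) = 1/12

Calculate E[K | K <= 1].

0.75

P(K <= 1) = 1/12 + 1/4 = 1/3.
E[K | K <= 1] = [0·1/12 + 1·1/4] / (1/3)
 = 1/4 / (1/3)
 = 3/4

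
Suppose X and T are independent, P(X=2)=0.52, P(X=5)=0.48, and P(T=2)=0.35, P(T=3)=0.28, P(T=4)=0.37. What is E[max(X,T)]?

E[max(X,T)] = Σ_x Σ_t max(x,t) · P(X=x)P(T=t)
 = 2·0.182 + 3·0.1456 + 4·0.1924 + 5·0.168 + 5·0.1344 + 5·0.1776
 = 0.364 + 0.4368 + 0.7696 + 0.84 + 0.672 + 0.888
 = 3.9704

3.9704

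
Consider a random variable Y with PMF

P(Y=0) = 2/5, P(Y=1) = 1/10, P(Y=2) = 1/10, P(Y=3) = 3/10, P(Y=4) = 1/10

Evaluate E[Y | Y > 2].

P(Y > 2) = 3/10 + 1/10 = 2/5.
E[Y | Y > 2] = [3·3/10 + 4·1/10] / (2/5)
 = 13/10 / (2/5)
 = 13/4

3.25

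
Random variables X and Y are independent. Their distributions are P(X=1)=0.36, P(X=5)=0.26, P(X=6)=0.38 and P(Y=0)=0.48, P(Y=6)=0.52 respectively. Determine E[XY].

E[XY] = Σ_x Σ_y xy · P(X=x)P(Y=y)
 = 0·0.1728 + 6·0.1872 + 0·0.1248 + 30·0.1352 + 0·0.1824 + 36·0.1976
 = 0 + 1.1232 + 0 + 4.056 + 0 + 7.1136
 = 12.2928

12.2928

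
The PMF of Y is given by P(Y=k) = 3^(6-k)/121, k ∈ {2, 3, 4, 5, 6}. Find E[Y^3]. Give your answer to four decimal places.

E[Y^3] = Σ y^3·P(Y=y)
 = 8·81/121 + 27·27/121 + 64·9/121 + 125·3/121 + 216·1/121
 = 648/121 + 729/121 + 576/121 + 375/121 + 216/121
 = 2544/121

21.0248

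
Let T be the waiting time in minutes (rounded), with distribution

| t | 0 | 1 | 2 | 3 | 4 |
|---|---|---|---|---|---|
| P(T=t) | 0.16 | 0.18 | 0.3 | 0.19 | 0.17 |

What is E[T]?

E[T] = Σ t·P(T=t)
 = 0·0.16 + 1·0.18 + 2·0.3 + 3·0.19 + 4·0.17
 = 0 + 0.18 + 0.6 + 0.57 + 0.68
 = 2.03

2.03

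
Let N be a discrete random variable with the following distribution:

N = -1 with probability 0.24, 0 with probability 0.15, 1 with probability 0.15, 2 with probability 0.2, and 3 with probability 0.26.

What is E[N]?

1.09

E[N] = Σ n·P(N=n)
 = (-1)·0.24 + 0·0.15 + 1·0.15 + 2·0.2 + 3·0.26
 = (-0.24) + 0 + 0.15 + 0.4 + 0.78
 = 1.09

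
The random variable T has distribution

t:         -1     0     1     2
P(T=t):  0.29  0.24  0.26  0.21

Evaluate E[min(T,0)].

E[min(T,0)] = Σ min(t,0)·P(T=t)
 = (-1)·0.29 + 0·0.24 + 0·0.26 + 0·0.21
 = (-0.29) + 0 + 0 + 0
 = -0.29

-0.29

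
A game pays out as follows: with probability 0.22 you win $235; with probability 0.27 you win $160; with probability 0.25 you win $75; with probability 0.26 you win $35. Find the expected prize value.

122.75

E[payout] = 235·0.22 + 160·0.27 + 75·0.25 + 35·0.26
 = 51.7 + 43.2 + 18.75 + 9.1
 = 122.75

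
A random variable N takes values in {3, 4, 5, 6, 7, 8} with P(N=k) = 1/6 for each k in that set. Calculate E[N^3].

E[N^3] = Σ n^3·P(N=n)
 = 27·1/6 + 64·1/6 + 125·1/6 + 216·1/6 + 343·1/6 + 512·1/6
 = 9/2 + 32/3 + 125/6 + 36 + 343/6 + 256/3
 = 429/2

214.5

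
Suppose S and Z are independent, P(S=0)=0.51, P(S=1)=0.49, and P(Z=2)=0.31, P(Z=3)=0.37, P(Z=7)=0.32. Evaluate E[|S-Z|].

E[|S-Z|] = Σ_s Σ_z |s-z| · P(S=s)P(Z=z)
 = 2·0.1581 + 3·0.1887 + 7·0.1632 + 1·0.1519 + 2·0.1813 + 6·0.1568
 = 0.3162 + 0.5661 + 1.1424 + 0.1519 + 0.3626 + 0.9408
 = 3.48

3.48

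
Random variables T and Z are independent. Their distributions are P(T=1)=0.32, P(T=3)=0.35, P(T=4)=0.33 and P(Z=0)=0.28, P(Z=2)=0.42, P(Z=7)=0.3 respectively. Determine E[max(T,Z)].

E[max(T,Z)] = Σ_t Σ_z max(t,z) · P(T=t)P(Z=z)
 = 1·0.0896 + 2·0.1344 + 7·0.096 + 3·0.098 + 3·0.147 + 7·0.105 + 4·0.0924 + 4·0.1386 + 7·0.099
 = 0.0896 + 0.2688 + 0.672 + 0.294 + 0.441 + 0.735 + 0.3696 + 0.5544 + 0.693
 = 4.1174

4.1174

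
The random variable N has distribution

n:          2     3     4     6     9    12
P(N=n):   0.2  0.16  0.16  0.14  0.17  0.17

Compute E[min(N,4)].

E[min(N,4)] = Σ min(n,4)·P(N=n)
 = 2·0.2 + 3·0.16 + 4·0.16 + 4·0.14 + 4·0.17 + 4·0.17
 = 0.4 + 0.48 + 0.64 + 0.56 + 0.68 + 0.68
 = 3.44

3.44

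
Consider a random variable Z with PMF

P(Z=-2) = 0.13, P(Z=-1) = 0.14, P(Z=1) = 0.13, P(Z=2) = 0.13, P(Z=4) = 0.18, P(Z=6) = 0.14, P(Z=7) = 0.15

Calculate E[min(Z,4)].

1.87

E[min(Z,4)] = Σ min(z,4)·P(Z=z)
 = (-2)·0.13 + (-1)·0.14 + 1·0.13 + 2·0.13 + 4·0.18 + 4·0.14 + 4·0.15
 = (-0.26) + (-0.14) + 0.13 + 0.26 + 0.72 + 0.56 + 0.6
 = 1.87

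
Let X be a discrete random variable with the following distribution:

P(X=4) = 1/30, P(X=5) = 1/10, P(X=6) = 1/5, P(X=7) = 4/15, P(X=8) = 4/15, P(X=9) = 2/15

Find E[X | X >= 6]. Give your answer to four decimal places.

P(X >= 6) = 1/5 + 4/15 + 4/15 + 2/15 = 13/15.
E[X | X >= 6] = [6·1/5 + 7·4/15 + 8·4/15 + 9·2/15] / (13/15)
 = 32/5 / (13/15)
 = 96/13

7.3846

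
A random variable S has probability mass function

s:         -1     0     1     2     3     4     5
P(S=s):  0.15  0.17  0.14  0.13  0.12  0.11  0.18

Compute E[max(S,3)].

E[max(S,3)] = Σ max(s,3)·P(S=s)
 = 3·0.15 + 3·0.17 + 3·0.14 + 3·0.13 + 3·0.12 + 4·0.11 + 5·0.18
 = 0.45 + 0.51 + 0.42 + 0.39 + 0.36 + 0.44 + 0.9
 = 3.47

3.47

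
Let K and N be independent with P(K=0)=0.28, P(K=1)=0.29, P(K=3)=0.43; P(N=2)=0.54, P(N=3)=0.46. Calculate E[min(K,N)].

E[min(K,N)] = Σ_k Σ_n min(k,n) · P(K=k)P(N=n)
 = 0·0.1512 + 0·0.1288 + 1·0.1566 + 1·0.1334 + 2·0.2322 + 3·0.1978
 = 0 + 0 + 0.1566 + 0.1334 + 0.4644 + 0.5934
 = 1.3478

1.3478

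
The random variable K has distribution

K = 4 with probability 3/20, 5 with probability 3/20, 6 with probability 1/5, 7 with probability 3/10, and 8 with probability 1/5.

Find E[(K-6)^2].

1.85

E[(K-6)^2] = Σ (k-6)^2·P(K=k)
 = 4·3/20 + 1·3/20 + 0·1/5 + 1·3/10 + 4·1/5
 = 3/5 + 3/20 + 0 + 3/10 + 4/5
 = 37/20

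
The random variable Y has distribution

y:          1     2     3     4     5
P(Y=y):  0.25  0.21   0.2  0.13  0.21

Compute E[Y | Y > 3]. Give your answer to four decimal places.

P(Y > 3) = 0.13 + 0.21 = 0.34.
E[Y | Y > 3] = [4·0.13 + 5·0.21] / 0.34
 = 1.57 / 0.34
 = 157/34

4.6176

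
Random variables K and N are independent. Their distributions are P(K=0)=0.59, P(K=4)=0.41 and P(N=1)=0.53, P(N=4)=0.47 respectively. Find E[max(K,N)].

3.0619

E[max(K,N)] = Σ_k Σ_n max(k,n) · P(K=k)P(N=n)
 = 1·0.3127 + 4·0.2773 + 4·0.2173 + 4·0.1927
 = 0.3127 + 1.1092 + 0.8692 + 0.7708
 = 3.0619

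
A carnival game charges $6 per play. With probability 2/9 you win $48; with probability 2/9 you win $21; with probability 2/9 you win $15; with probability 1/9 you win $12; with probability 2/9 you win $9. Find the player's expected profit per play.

16

E[payout] = 48·2/9 + 21·2/9 + 15·2/9 + 12·1/9 + 9·2/9
 = 32/3 + 14/3 + 10/3 + 4/3 + 2
 = 22
Net = 22 - 6 = 16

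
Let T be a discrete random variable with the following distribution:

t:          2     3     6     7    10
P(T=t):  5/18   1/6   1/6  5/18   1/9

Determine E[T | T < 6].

2.375

P(T < 6) = 5/18 + 1/6 = 4/9.
E[T | T < 6] = [2·5/18 + 3·1/6] / (4/9)
 = 19/18 / (4/9)
 = 19/8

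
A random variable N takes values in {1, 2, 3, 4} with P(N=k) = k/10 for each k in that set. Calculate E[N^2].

10

E[N^2] = Σ n^2·P(N=n)
 = 1·1/10 + 4·1/5 + 9·3/10 + 16·2/5
 = 1/10 + 4/5 + 27/10 + 32/5
 = 10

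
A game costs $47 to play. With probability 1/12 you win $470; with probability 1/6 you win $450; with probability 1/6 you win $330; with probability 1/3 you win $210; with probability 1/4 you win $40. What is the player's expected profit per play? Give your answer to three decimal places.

202.167

E[payout] = 470·1/12 + 450·1/6 + 330·1/6 + 210·1/3 + 40·1/4
 = 235/6 + 75 + 55 + 70 + 10
 = 1495/6
Net = 1495/6 - 47 = 1213/6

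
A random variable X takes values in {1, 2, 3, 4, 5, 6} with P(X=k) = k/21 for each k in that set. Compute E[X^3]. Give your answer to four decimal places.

108.3333

E[X^3] = Σ x^3·P(X=x)
 = 1·1/21 + 8·2/21 + 27·1/7 + 64·4/21 + 125·5/21 + 216·2/7
 = 1/21 + 16/21 + 27/7 + 256/21 + 625/21 + 432/7
 = 325/3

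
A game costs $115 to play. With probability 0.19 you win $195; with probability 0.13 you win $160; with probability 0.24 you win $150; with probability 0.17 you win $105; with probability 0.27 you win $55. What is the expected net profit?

11.55

E[payout] = 195·0.19 + 160·0.13 + 150·0.24 + 105·0.17 + 55·0.27
 = 37.05 + 20.8 + 36 + 17.85 + 14.85
 = 126.55
Net = 126.55 - 115 = 11.55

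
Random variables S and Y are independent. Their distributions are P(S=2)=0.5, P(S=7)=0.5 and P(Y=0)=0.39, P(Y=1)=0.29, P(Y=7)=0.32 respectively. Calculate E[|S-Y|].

E[|S-Y|] = Σ_s Σ_y |s-y| · P(S=s)P(Y=y)
 = 2·0.195 + 1·0.145 + 5·0.16 + 7·0.195 + 6·0.145 + 0·0.16
 = 0.39 + 0.145 + 0.8 + 1.365 + 0.87 + 0
 = 3.57

3.57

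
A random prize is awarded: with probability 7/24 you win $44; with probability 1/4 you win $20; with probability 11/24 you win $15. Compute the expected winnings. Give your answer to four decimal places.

E[payout] = 44·7/24 + 20·1/4 + 15·11/24
 = 77/6 + 5 + 55/8
 = 593/24

24.7083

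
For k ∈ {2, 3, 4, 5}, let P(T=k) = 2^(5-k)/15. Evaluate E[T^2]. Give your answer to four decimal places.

8.3333

E[T^2] = Σ t^2·P(T=t)
 = 4·8/15 + 9·4/15 + 16·2/15 + 25·1/15
 = 32/15 + 12/5 + 32/15 + 5/3
 = 25/3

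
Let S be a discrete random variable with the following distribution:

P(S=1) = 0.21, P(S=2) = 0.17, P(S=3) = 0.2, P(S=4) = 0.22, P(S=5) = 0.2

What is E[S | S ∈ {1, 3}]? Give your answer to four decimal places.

1.9756

P(S ∈ {1, 3}) = 0.21 + 0.2 = 0.41.
E[S | S ∈ {1, 3}] = [1·0.21 + 3·0.2] / 0.41
 = 0.81 / 0.41
 = 81/41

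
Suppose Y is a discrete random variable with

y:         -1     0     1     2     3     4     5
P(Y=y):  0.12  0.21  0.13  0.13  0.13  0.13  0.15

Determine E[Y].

E[Y] = Σ y·P(Y=y)
 = (-1)·0.12 + 0·0.21 + 1·0.13 + 2·0.13 + 3·0.13 + 4·0.13 + 5·0.15
 = (-0.12) + 0 + 0.13 + 0.26 + 0.39 + 0.52 + 0.75
 = 1.93

1.93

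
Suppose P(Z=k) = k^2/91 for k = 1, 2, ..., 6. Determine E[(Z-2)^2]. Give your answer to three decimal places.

E[(Z-2)^2] = Σ (z-2)^2·P(Z=z)
 = 1·1/91 + 0·4/91 + 1·9/91 + 4·16/91 + 9·25/91 + 16·36/91
 = 1/91 + 0 + 9/91 + 64/91 + 225/91 + 576/91
 = 125/13

9.615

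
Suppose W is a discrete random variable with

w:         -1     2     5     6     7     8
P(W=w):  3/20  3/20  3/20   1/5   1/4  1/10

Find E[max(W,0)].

4.8

E[max(W,0)] = Σ max(w,0)·P(W=w)
 = 0·3/20 + 2·3/20 + 5·3/20 + 6·1/5 + 7·1/4 + 8·1/10
 = 0 + 3/10 + 3/4 + 6/5 + 7/4 + 4/5
 = 24/5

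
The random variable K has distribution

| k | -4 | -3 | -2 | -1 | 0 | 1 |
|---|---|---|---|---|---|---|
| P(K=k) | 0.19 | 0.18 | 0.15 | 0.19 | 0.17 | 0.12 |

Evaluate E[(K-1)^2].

9.91

E[(K-1)^2] = Σ (k-1)^2·P(K=k)
 = 25·0.19 + 16·0.18 + 9·0.15 + 4·0.19 + 1·0.17 + 0·0.12
 = 4.75 + 2.88 + 1.35 + 0.76 + 0.17 + 0
 = 9.91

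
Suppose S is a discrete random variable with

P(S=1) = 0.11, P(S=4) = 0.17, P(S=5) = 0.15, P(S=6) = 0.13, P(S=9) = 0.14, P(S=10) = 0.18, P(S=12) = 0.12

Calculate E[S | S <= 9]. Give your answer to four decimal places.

P(S <= 9) = 0.11 + 0.17 + 0.15 + 0.13 + 0.14 = 0.7.
E[S | S <= 9] = [1·0.11 + 4·0.17 + 5·0.15 + 6·0.13 + 9·0.14] / 0.7
 = 3.58 / 0.7
 = 179/35

5.1143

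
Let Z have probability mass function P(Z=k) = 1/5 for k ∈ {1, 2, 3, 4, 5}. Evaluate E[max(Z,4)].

E[max(Z,4)] = Σ max(z,4)·P(Z=z)
 = 4·1/5 + 4·1/5 + 4·1/5 + 4·1/5 + 5·1/5
 = 4/5 + 4/5 + 4/5 + 4/5 + 1
 = 21/5

4.2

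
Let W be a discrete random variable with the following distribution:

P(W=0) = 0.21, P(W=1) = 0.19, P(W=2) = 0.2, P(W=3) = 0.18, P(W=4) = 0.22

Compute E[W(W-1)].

4.12

E[W(W-1)] = Σ w(w-1)·P(W=w)
 = 0·0.21 + 0·0.19 + 2·0.2 + 6·0.18 + 12·0.22
 = 0 + 0 + 0.4 + 1.08 + 2.64
 = 4.12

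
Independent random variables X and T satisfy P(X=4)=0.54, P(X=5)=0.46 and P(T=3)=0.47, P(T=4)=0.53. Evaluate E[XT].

E[XT] = Σ_x Σ_t xt · P(X=x)P(T=t)
 = 12·0.2538 + 16·0.2862 + 15·0.2162 + 20·0.2438
 = 3.0456 + 4.5792 + 3.243 + 4.876
 = 15.7438

15.7438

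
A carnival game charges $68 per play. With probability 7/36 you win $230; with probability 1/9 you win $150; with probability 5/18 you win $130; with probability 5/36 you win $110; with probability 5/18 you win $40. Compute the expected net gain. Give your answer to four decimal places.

55.8889

E[payout] = 230·7/36 + 150·1/9 + 130·5/18 + 110·5/36 + 40·5/18
 = 805/18 + 50/3 + 325/9 + 275/18 + 100/9
 = 1115/9
Net = 1115/9 - 68 = 503/9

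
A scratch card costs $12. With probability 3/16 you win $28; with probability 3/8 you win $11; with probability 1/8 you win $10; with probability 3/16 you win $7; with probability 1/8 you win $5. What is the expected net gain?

0.5625

E[payout] = 28·3/16 + 11·3/8 + 10·1/8 + 7·3/16 + 5·1/8
 = 21/4 + 33/8 + 5/4 + 21/16 + 5/8
 = 201/16
Net = 201/16 - 12 = 9/16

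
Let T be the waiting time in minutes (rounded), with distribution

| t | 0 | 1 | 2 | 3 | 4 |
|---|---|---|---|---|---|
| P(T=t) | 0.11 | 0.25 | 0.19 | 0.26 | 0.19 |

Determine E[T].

E[T] = Σ t·P(T=t)
 = 0·0.11 + 1·0.25 + 2·0.19 + 3·0.26 + 4·0.19
 = 0 + 0.25 + 0.38 + 0.78 + 0.76
 = 2.17

2.17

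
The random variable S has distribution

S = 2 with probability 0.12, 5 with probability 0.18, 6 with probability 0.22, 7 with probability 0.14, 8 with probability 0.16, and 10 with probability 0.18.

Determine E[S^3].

380.92

E[S^3] = Σ s^3·P(S=s)
 = 8·0.12 + 125·0.18 + 216·0.22 + 343·0.14 + 512·0.16 + 1000·0.18
 = 0.96 + 22.5 + 47.52 + 48.02 + 81.92 + 180
 = 380.92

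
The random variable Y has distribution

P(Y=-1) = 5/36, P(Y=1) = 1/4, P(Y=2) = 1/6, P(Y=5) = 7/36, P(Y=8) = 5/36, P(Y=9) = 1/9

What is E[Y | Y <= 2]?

P(Y <= 2) = 5/36 + 1/4 + 1/6 = 5/9.
E[Y | Y <= 2] = [(-1)·5/36 + 1·1/4 + 2·1/6] / (5/9)
 = 4/9 / (5/9)
 = 4/5

0.8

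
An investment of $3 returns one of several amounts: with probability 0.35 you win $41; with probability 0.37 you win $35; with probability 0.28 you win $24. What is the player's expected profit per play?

31.02

E[payout] = 41·0.35 + 35·0.37 + 24·0.28
 = 14.35 + 12.95 + 6.72
 = 34.02
Net = 34.02 - 3 = 31.02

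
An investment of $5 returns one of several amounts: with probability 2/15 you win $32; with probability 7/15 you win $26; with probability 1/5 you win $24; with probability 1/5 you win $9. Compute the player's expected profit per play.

18

E[payout] = 32·2/15 + 26·7/15 + 24·1/5 + 9·1/5
 = 64/15 + 182/15 + 24/5 + 9/5
 = 23
Net = 23 - 5 = 18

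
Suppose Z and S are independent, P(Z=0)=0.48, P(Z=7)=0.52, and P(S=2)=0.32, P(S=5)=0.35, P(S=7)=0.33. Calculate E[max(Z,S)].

E[max(Z,S)] = Σ_z Σ_s max(z,s) · P(Z=z)P(S=s)
 = 2·0.1536 + 5·0.168 + 7·0.1584 + 7·0.1664 + 7·0.182 + 7·0.1716
 = 0.3072 + 0.84 + 1.1088 + 1.1648 + 1.274 + 1.2012
 = 5.896

5.896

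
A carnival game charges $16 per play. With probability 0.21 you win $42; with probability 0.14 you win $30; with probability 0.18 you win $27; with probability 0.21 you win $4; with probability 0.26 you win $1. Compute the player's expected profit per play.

2.98

E[payout] = 42·0.21 + 30·0.14 + 27·0.18 + 4·0.21 + 1·0.26
 = 8.82 + 4.2 + 4.86 + 0.84 + 0.26
 = 18.98
Net = 18.98 - 16 = 2.98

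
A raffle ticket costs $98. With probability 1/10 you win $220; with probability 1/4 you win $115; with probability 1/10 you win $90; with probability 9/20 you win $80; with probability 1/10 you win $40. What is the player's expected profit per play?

1.75

E[payout] = 220·1/10 + 115·1/4 + 90·1/10 + 80·9/20 + 40·1/10
 = 22 + 115/4 + 9 + 36 + 4
 = 399/4
Net = 399/4 - 98 = 7/4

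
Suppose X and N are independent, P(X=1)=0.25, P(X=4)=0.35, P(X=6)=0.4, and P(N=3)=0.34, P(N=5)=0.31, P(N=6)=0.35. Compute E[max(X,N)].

5.321

E[max(X,N)] = Σ_x Σ_n max(x,n) · P(X=x)P(N=n)
 = 3·0.085 + 5·0.0775 + 6·0.0875 + 4·0.119 + 5·0.1085 + 6·0.1225 + 6·0.136 + 6·0.124 + 6·0.14
 = 0.255 + 0.3875 + 0.525 + 0.476 + 0.5425 + 0.735 + 0.816 + 0.744 + 0.84
 = 5.321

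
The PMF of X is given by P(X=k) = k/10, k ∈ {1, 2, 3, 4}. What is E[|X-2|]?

1.2

E[|X-2|] = Σ |x-2|·P(X=x)
 = 1·1/10 + 0·1/5 + 1·3/10 + 2·2/5
 = 1/10 + 0 + 3/10 + 4/5
 = 6/5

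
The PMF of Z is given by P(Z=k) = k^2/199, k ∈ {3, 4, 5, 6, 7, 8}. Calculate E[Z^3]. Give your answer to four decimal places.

310.2663

E[Z^3] = Σ z^3·P(Z=z)
 = 27·9/199 + 64·16/199 + 125·25/199 + 216·36/199 + 343·49/199 + 512·64/199
 = 243/199 + 1024/199 + 3125/199 + 7776/199 + 16807/199 + 32768/199
 = 61743/199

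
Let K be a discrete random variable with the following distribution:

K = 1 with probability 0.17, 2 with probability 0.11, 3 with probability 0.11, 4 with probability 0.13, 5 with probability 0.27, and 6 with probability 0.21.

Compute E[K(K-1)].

E[K(K-1)] = Σ k(k-1)·P(K=k)
 = 0·0.17 + 2·0.11 + 6·0.11 + 12·0.13 + 20·0.27 + 30·0.21
 = 0 + 0.22 + 0.66 + 1.56 + 5.4 + 6.3
 = 14.14

14.14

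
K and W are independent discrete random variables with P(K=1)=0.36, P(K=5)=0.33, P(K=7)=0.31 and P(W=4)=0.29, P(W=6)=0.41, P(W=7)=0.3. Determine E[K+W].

9.9

E[K+W] = Σ_k Σ_w (k+w) · P(K=k)P(W=w)
 = 5·0.1044 + 7·0.1476 + 8·0.108 + 9·0.0957 + 11·0.1353 + 12·0.099 + 11·0.0899 + 13·0.1271 + 14·0.093
 = 0.522 + 1.0332 + 0.864 + 0.8613 + 1.4883 + 1.188 + 0.9889 + 1.6523 + 1.302
 = 9.9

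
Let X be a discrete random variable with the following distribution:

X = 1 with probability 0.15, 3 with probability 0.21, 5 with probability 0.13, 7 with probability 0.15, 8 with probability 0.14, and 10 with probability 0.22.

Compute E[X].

E[X] = Σ x·P(X=x)
 = 1·0.15 + 3·0.21 + 5·0.13 + 7·0.15 + 8·0.14 + 10·0.22
 = 0.15 + 0.63 + 0.65 + 1.05 + 1.12 + 2.2
 = 5.8

5.8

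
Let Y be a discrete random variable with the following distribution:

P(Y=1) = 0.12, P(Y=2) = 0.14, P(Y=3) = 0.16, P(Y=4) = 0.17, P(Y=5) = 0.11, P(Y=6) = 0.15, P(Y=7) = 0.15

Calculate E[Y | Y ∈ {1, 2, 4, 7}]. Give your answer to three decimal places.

P(Y ∈ {1, 2, 4, 7}) = 0.12 + 0.14 + 0.17 + 0.15 = 0.58.
E[Y | Y ∈ {1, 2, 4, 7}] = [1·0.12 + 2·0.14 + 4·0.17 + 7·0.15] / 0.58
 = 2.13 / 0.58
 = 213/58

3.672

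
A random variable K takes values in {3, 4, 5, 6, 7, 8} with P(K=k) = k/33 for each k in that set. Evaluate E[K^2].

39

E[K^2] = Σ k^2·P(K=k)
 = 9·1/11 + 16·4/33 + 25·5/33 + 36·2/11 + 49·7/33 + 64·8/33
 = 9/11 + 64/33 + 125/33 + 72/11 + 343/33 + 512/33
 = 39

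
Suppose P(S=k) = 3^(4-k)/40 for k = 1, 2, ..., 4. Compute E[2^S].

3.25

E[2^S] = Σ 2^s·P(S=s)
 = 2·27/40 + 4·9/40 + 8·3/40 + 16·1/40
 = 27/20 + 9/10 + 3/5 + 2/5
 = 13/4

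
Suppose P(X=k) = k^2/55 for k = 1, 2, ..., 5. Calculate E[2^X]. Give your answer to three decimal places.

20.836

E[2^X] = Σ 2^x·P(X=x)
 = 2·1/55 + 4·4/55 + 8·9/55 + 16·16/55 + 32·5/11
 = 2/55 + 16/55 + 72/55 + 256/55 + 160/11
 = 1146/55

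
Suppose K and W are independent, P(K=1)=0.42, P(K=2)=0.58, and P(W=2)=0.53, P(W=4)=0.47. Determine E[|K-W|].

E[|K-W|] = Σ_k Σ_w |k-w| · P(K=k)P(W=w)
 = 1·0.2226 + 3·0.1974 + 0·0.3074 + 2·0.2726
 = 0.2226 + 0.5922 + 0 + 0.5452
 = 1.36

1.36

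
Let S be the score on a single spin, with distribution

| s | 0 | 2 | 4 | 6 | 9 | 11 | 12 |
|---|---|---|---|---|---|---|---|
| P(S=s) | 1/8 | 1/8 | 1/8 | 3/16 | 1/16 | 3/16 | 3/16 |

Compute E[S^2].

E[S^2] = Σ s^2·P(S=s)
 = 0·1/8 + 4·1/8 + 16·1/8 + 36·3/16 + 81·1/16 + 121·3/16 + 144·3/16
 = 0 + 1/2 + 2 + 27/4 + 81/16 + 363/16 + 27
 = 64

64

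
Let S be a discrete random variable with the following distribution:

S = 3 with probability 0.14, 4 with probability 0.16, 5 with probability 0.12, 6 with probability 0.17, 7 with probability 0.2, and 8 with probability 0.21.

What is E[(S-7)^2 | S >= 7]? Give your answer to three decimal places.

0.512

P(S >= 7) = 0.2 + 0.21 = 0.41.
E[(S-7)^2 | S >= 7] = [0·0.2 + 1·0.21] / 0.41
 = 0.21 / 0.41
 = 21/41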